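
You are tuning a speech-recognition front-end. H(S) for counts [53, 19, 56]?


Probabilities: [53/128, 19/128, 56/128] ≈ [0.4141, 0.1484, 0.4375]
H = -((53/128)·log₂(53/128) + (19/128)·log₂(19/128) + (56/128)·log₂(56/128))
  = 1.457 bits

1.457 bits


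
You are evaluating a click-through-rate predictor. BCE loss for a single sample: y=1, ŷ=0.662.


BCE = -[y·ln(p) + (1-y)·ln(1-p)]
= -1·ln(0.662) - 0
= -ln(0.662) = 0.4125

0.4125


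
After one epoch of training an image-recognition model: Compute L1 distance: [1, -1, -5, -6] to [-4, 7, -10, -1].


d = |1+ 4| + |-1-7| + |-5+ 10| + |-6+ 1|
  = 5 + 8 + 5 + 5
  = 23

23


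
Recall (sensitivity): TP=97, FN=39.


Recall = TP/(TP+FN)
= 97/(97+39)
= 97/136 = 71.32%

71.32%


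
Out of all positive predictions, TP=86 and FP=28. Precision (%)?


Precision = TP/(TP+FP)
= 86/(86+28)
= 86/114 = 75.44%

75.44%


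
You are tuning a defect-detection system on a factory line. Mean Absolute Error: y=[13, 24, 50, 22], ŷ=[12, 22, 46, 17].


Absolute errors: |13-12|=1, |24-22|=2, |50-46|=4, |22-17|=5
Sum = 12
MAE = 12/4 = 3

3


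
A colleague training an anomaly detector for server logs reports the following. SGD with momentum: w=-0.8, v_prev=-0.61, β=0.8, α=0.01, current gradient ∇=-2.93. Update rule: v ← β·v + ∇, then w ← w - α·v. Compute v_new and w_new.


v_new = 0.8·-0.61 - 2.93 = -0.488 - 2.93 = -3.418
w_new = -0.8 - 0.01·-3.418 = -0.8 + 0.03418 = -0.76582

v_new=-3.418, w_new=-0.76582


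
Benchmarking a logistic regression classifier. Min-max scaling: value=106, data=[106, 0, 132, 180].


min=0, max=180
(106-0)/(180-0) = 106/180 = 0.5889

0.5889


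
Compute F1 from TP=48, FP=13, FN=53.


Precision = 48/61 = 0.7869
Recall = 48/101 = 0.4752
F1 = 2·P·R/(P+R) = 2·TP/(2·TP+FP+FN) = 96/(96+13+53) = 96/162 = 0.5926

0.5926


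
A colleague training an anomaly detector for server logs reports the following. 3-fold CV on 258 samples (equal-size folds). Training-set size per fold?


Fold size = 258/3 = 86
Training per fold = 258 - 86 = 172

172


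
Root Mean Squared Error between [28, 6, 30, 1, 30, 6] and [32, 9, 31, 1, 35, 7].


MSE = 52/6 = 8.6667
RMSE = √(52/6) = 2.9439

2.9439


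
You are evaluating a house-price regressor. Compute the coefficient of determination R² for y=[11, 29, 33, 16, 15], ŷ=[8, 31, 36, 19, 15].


ȳ = 20.8
SS_res = Σ(y-ŷ)² = 31
SS_tot = Σ(y-ȳ)² = 368.8
R² = 1 - SS_res/SS_tot = 1 - 0.0841 = 0.9159

0.9159


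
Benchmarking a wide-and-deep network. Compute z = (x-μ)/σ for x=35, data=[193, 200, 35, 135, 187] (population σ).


μ = 150, σ = 61.9161
z = (35 - 150)/61.9161 = -1.8574

-1.8574


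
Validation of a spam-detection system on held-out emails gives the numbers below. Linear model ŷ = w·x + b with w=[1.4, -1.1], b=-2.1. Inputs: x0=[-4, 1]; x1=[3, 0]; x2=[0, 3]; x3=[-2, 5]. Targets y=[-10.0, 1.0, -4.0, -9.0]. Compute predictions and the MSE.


ŷ0 = (1.4)·(-4) + (-1.1)·(1) - 2.1 = -8.8
ŷ1 = (1.4)·(3) + (-1.1)·(0) - 2.1 = 2.1
ŷ2 = (1.4)·(0) + (-1.1)·(3) - 2.1 = -5.4
ŷ3 = (1.4)·(-2) + (-1.1)·(5) - 2.1 = -10.4
errors² = [1.44, 1.21, 1.96, 1.96]
MSE = 6.5700/4 = 1.6425

1.6425


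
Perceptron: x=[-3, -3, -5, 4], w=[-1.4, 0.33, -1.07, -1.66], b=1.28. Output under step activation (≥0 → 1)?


z = (-3)·(-1.4) + (-3)·(0.33) + (-5)·(-1.07) + (4)·(-1.66) + 1.28
  = 3.2
step(z) = 1 (z≥0)

1


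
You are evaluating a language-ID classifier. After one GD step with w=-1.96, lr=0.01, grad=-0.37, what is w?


w_new = w - α·∇
= -1.96 - 0.01·-0.37
= -1.96 + 0.0037
= -1.9563

-1.9563


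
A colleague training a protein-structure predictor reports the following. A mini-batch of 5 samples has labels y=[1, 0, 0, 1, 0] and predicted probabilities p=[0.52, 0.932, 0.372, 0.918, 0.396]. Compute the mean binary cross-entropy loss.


L[0] = -ln(0.52) = 0.6539
L[1] = -ln(1-0.932) = -ln(0.068) = 2.6882
L[2] = -ln(1-0.372) = -ln(0.628) = 0.4652
L[3] = -ln(0.918) = 0.0856
L[4] = -ln(1-0.396) = -ln(0.604) = 0.5042
mean = (0.6539 + 2.6882 + 0.4652 + 0.0856 + 0.5042)/5 = 0.8794

0.8794


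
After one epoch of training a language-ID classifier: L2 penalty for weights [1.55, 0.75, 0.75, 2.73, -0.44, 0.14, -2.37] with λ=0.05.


‖w‖₂² = (1.55)² + (0.75)² + (0.75)² + (2.73)² + (-0.44)² + (0.14)² + (-2.37)²
     = 2.4025 + 0.5625 + 0.5625 + 7.4529 + 0.1936 + 0.0196 + 5.6169
     = 16.8105
λ·‖w‖₂² = 0.05·16.8105 = 0.840525

0.840525


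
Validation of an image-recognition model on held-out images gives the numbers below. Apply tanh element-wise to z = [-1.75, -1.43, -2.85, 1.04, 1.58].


tanh(-1.75) = -0.9414
tanh(-1.43) = -0.8917
tanh(-2.85) = -0.9933
tanh(1.04) = 0.7779
tanh(1.58) = 0.9186
result = [-0.9414, -0.8917, -0.9933, 0.7779, 0.9186]

[-0.9414, -0.8917, -0.9933, 0.7779, 0.9186]


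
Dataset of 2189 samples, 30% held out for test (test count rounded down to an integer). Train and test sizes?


Test = ⌊2189·30/100⌋ = 656
Train = 2189 - 656 = 1533

Train: 1533, Test: 656


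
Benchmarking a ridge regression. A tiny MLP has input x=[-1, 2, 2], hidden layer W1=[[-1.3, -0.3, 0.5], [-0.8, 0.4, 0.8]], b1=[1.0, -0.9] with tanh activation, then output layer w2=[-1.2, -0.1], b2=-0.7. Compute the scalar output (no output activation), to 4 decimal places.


z1[0] = (-1.3)·(-1) + (-0.3)·(2) + (0.5)·(2) + 1.0 = 2.7
z1[1] = (-0.8)·(-1) + (0.4)·(2) + (0.8)·(2) - 0.9 = 2.3
h = tanh(z1) = [0.991, 0.9801]
output = (-1.2)·(0.991) + (-0.1)·(0.9801) - 0.7 = -1.9872

-1.9872


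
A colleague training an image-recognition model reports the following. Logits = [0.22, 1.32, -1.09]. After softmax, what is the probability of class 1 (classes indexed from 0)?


Exponentials: e^0.22=1.2461, e^1.32=3.7434, e^-1.09=0.3362
Sum = 5.3257
Softmax = [0.234, 0.7029, 0.0631]
p[1] = 3.7434/5.3257 = 0.7029

0.7029


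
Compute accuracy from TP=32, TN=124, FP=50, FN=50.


Accuracy = (TP+TN)/(TP+TN+FP+FN)
= (32+124)/(256)
= 156/256 = 60.94%

60.94%


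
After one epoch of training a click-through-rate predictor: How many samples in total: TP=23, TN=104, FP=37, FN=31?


Total = TP + TN + FP + FN
= 23 + 104 + 37 + 31
= 195
(Predicted positive: 60, predicted negative: 135)

195


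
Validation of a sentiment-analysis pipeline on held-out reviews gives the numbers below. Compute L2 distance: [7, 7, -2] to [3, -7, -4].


d = √((7-3)² + (7+ 7)² + (-2+ 4)²)
  = √(16 + 196 + 4)
  = √216 = 14.6969

14.6969


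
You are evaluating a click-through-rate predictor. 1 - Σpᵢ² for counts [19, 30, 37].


Probabilities: [19/86, 30/86, 37/86] ≈ [0.2209, 0.3488, 0.4302]
Σpᵢ² = (361 + 900 + 1369)/86² = 2630/7396
Gini = 1 - Σpᵢ² = 1 - 2630/7396 = 0.6444

0.6444


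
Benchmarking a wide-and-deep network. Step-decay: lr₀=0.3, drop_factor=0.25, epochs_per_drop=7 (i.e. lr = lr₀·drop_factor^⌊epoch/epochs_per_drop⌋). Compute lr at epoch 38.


n_drops = ⌊38/7⌋ = 5
lr = 0.3·0.25^5 = 0.3·0.0009765625 = 0.00029296875

0.00029296875


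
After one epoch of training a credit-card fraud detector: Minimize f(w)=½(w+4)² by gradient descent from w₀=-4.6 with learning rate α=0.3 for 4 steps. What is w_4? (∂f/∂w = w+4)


step 1: grad = -4.6+4 = -0.6; w = -4.6 - 0.3·(-0.6) = -4.42
step 2: grad = -4.42+4 = -0.42; w = -4.42 - 0.3·(-0.42) = -4.294
step 3: grad = -4.294+4 = -0.294; w = -4.294 - 0.3·(-0.294) = -4.2058
step 4: grad = -4.2058+4 = -0.2058; w = -4.2058 - 0.3·(-0.2058) = -4.14406

-4.14406


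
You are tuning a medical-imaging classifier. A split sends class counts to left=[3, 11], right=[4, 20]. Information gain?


Parent = [7, 31], H_parent = 0.6892
H_left = 0.7496 (n=14), H_right = 0.65 (n=24)
H_children = (14/38)·0.7496 + (24/38)·0.65 = 0.6867
IG = 0.6892 - 0.6867 = 0.0025

0.0025


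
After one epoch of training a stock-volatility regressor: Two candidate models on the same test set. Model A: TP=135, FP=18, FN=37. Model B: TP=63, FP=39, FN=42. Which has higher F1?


Model A: P=135/153=0.8824, R=135/172=0.7849, F1=2PR/(P+R)=2TP/(2TP+FP+FN)=270/325=0.8308
Model B: P=63/102=0.6176, R=63/105=0.6, F1=2PR/(P+R)=2TP/(2TP+FP+FN)=126/207=0.6087
0.8308 > 0.6087 → Model A

Model A


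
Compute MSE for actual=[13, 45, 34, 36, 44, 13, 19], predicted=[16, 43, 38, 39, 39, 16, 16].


Squared errors: (13-16)²=9, (45-43)²=4, (34-38)²=16, (36-39)²=9, (44-39)²=25, (13-16)²=9, (19-16)²=9
Sum = 81
MSE = 81/7 = 81/7

81/7


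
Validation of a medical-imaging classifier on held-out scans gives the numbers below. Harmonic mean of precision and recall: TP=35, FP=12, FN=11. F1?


Precision = 35/47 = 0.7447
Recall = 35/46 = 0.7609
F1 = 2·P·R/(P+R) = 2·TP/(2·TP+FP+FN) = 70/(70+12+11) = 70/93 = 0.7527

0.7527


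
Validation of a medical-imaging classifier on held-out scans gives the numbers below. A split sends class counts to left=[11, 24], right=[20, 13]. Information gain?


Parent = [31, 37], H_parent = 0.9944
H_left = 0.8981 (n=35), H_right = 0.9673 (n=33)
H_children = (35/68)·0.8981 + (33/68)·0.9673 = 0.9317
IG = 0.9944 - 0.9317 = 0.0627

0.0627


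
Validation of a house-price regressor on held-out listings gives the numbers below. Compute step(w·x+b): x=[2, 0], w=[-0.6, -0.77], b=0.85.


z = (2)·(-0.6) + (0)·(-0.77) + 0.85
  = -0.35
step(z) = 0 (z<0)

0


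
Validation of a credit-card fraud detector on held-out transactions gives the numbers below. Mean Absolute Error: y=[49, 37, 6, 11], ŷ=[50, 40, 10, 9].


Absolute errors: |49-50|=1, |37-40|=3, |6-10|=4, |11-9|=2
Sum = 10
MAE = 10/4 = 5/2

5/2


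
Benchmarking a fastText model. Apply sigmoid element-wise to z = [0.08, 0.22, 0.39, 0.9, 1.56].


σ(0.08) = 1/(1+e^-0.08) = 0.52
σ(0.22) = 1/(1+e^-0.22) = 0.5548
σ(0.39) = 1/(1+e^-0.39) = 0.5963
σ(0.9) = 1/(1+e^-0.9) = 0.7109
σ(1.56) = 1/(1+e^-1.56) = 0.8264
result = [0.52, 0.5548, 0.5963, 0.7109, 0.8264]

[0.52, 0.5548, 0.5963, 0.7109, 0.8264]


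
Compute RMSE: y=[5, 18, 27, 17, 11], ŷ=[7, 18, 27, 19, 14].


MSE = 17/5 = 3.4
RMSE = √(17/5) = 1.8439

1.8439


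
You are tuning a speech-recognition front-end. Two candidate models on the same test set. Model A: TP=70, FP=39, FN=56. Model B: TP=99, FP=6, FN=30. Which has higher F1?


Model A: P=70/109=0.6422, R=70/126=0.5556, F1=2PR/(P+R)=2TP/(2TP+FP+FN)=140/235=0.5957
Model B: P=99/105=0.9429, R=99/129=0.7674, F1=2PR/(P+R)=2TP/(2TP+FP+FN)=198/234=0.8462
0.5957 < 0.8462 → Model B

Model B


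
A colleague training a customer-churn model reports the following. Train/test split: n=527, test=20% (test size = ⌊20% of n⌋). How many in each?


Test = ⌊527·20/100⌋ = 105
Train = 527 - 105 = 422

Train: 422, Test: 105


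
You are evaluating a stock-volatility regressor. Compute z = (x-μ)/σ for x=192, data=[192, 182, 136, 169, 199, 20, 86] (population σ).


μ = 140.5714, σ = 61.0851
z = (192 - 140.5714)/61.0851 = 0.8419

0.8419


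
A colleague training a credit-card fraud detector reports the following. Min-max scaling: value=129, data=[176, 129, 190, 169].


min=129, max=190
(129-129)/(190-129) = 0/61 = 0.0

0.0


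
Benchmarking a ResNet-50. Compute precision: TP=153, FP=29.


Precision = TP/(TP+FP)
= 153/(153+29)
= 153/182 = 84.07%

84.07%


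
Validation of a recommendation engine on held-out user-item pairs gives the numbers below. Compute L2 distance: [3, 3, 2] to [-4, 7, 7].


d = √((3+ 4)² + (3-7)² + (2-7)²)
  = √(49 + 16 + 25)
  = √90 = 9.4868

9.4868


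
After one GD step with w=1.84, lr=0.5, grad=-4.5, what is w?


w_new = w - α·∇
= 1.84 - 0.5·-4.5
= 1.84 + 2.25
= 4.09

4.09


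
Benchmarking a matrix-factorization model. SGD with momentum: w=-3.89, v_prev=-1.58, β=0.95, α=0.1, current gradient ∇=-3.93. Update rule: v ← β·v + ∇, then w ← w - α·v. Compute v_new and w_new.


v_new = 0.95·-1.58 - 3.93 = -1.501 - 3.93 = -5.431
w_new = -3.89 - 0.1·-5.431 = -3.89 + 0.5431 = -3.3469

v_new=-5.431, w_new=-3.3469


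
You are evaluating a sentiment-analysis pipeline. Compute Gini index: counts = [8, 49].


Probabilities: [8/57, 49/57] ≈ [0.1404, 0.8596]
Σpᵢ² = (64 + 2401)/57² = 2465/3249
Gini = 1 - Σpᵢ² = 1 - 2465/3249 = 0.2413

0.2413


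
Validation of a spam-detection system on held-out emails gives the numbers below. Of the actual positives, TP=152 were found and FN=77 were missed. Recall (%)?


Recall = TP/(TP+FN)
= 152/(152+77)
= 152/229 = 66.38%

66.38%


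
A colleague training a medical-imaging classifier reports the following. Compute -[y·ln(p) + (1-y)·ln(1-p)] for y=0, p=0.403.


BCE = -[y·ln(p) + (1-y)·ln(1-p)]
= -0 - 1·ln(1-0.403)
= -ln(0.597) = 0.5158

0.5158


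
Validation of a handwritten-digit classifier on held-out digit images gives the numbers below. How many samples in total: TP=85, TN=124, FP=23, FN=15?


Total = TP + TN + FP + FN
= 85 + 124 + 23 + 15
= 247
(Predicted positive: 108, predicted negative: 139)

247


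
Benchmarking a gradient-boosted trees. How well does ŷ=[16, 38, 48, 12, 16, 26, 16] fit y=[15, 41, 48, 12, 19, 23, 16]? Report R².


ȳ = 24.8571
SS_res = Σ(y-ŷ)² = 28
SS_tot = Σ(y-ȳ)² = 1174.86
R² = 1 - SS_res/SS_tot = 1 - 0.0238 = 0.9762

0.9762


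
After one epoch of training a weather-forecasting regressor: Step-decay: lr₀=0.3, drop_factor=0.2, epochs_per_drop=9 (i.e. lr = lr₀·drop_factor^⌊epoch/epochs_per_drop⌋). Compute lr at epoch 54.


n_drops = ⌊54/9⌋ = 6
lr = 0.3·0.2^6 = 0.3·0.000064 = 0.0000192

0.0000192


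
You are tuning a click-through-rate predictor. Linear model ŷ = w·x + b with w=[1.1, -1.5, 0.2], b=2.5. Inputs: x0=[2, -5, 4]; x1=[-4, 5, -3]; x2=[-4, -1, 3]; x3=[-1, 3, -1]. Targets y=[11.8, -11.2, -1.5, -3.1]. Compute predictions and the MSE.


ŷ0 = (1.1)·(2) + (-1.5)·(-5) + (0.2)·(4) + 2.5 = 13.0
ŷ1 = (1.1)·(-4) + (-1.5)·(5) + (0.2)·(-3) + 2.5 = -10.0
ŷ2 = (1.1)·(-4) + (-1.5)·(-1) + (0.2)·(3) + 2.5 = 0.2
ŷ3 = (1.1)·(-1) + (-1.5)·(3) + (0.2)·(-1) + 2.5 = -3.3
errors² = [1.44, 1.44, 2.89, 0.04]
MSE = 5.8100/4 = 1.4525

1.4525


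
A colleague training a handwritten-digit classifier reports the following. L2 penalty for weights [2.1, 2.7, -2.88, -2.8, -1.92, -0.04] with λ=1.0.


‖w‖₂² = (2.1)² + (2.7)² + (-2.88)² + (-2.8)² + (-1.92)² + (-0.04)²
     = 4.41 + 7.29 + 8.2944 + 7.84 + 3.6864 + 0.0016
     = 31.5224
λ·‖w‖₂² = 1.0·31.5224 = 31.5224

31.5224


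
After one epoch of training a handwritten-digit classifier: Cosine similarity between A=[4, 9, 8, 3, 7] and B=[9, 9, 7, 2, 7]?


A·B = 4·9 + 9·9 + 8·7 + 3·2 + 7·7 = 228
‖A‖ = √219 = 14.7986, ‖B‖ = √264 = 16.2481
cos = 228/(√219·√264) = 228/√57816 = 0.9482

0.9482


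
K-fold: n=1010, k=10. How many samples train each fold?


Fold size = 1010/10 = 101
Training per fold = 1010 - 101 = 909

909


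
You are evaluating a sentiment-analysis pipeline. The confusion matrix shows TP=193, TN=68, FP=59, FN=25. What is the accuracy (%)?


Accuracy = (TP+TN)/(TP+TN+FP+FN)
= (193+68)/(345)
= 261/345 = 75.65%

75.65%


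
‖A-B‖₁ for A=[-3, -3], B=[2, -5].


d = |-3-2| + |-3+ 5|
  = 5 + 2
  = 7

7


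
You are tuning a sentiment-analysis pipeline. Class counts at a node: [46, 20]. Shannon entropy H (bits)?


Probabilities: [46/66, 20/66] ≈ [0.697, 0.303]
H = -((46/66)·log₂(46/66) + (20/66)·log₂(20/66))
  = 0.885 bits

0.885 bits


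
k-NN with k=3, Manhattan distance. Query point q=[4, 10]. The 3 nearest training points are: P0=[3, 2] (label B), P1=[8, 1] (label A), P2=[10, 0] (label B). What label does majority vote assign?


d(q,P0) = 9  (label B)
d(q,P1) = 13  (label A)
d(q,P2) = 16  (label B)
Votes: A=1, B=2
Majority → B

B


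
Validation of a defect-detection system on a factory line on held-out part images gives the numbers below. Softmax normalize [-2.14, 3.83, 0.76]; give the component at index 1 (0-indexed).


Exponentials: e^-2.14=0.1177, e^3.83=46.0625, e^0.76=2.1383
Sum = 48.3185
Softmax = [0.0024, 0.9533, 0.0443]
p[1] = 46.0625/48.3185 = 0.9533

0.9533


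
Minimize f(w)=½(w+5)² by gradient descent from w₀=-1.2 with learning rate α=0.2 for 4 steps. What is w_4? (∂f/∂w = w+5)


step 1: grad = -1.2+5 = 3.8; w = -1.2 - 0.2·(3.8) = -1.96
step 2: grad = -1.96+5 = 3.04; w = -1.96 - 0.2·(3.04) = -2.568
step 3: grad = -2.568+5 = 2.432; w = -2.568 - 0.2·(2.432) = -3.0544
step 4: grad = -3.0544+5 = 1.9456; w = -3.0544 - 0.2·(1.9456) = -3.44352

-3.44352


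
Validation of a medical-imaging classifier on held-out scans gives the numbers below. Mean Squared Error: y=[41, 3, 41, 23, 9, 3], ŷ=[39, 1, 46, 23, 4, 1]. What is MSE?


Squared errors: (41-39)²=4, (3-1)²=4, (41-46)²=25, (23-23)²=0, (9-4)²=25, (3-1)²=4
Sum = 62
MSE = 62/6 = 31/3

31/3


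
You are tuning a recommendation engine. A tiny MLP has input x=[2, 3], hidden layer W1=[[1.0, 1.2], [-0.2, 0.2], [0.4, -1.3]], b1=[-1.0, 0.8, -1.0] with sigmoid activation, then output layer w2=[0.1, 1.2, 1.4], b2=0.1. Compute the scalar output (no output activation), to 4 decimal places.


z1[0] = (1.0)·(2) + (1.2)·(3) - 1.0 = 4.6
z1[1] = (-0.2)·(2) + (0.2)·(3) + 0.8 = 1.0
z1[2] = (0.4)·(2) + (-1.3)·(3) - 1.0 = -4.1
h = sigmoid(z1) = [0.99, 0.7311, 0.0163]
output = (0.1)·(0.99) + (1.2)·(0.7311) + (1.4)·(0.0163) + 0.1 = 1.0991

1.0991


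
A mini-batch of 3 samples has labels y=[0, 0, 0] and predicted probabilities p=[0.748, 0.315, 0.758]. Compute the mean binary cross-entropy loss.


L[0] = -ln(1-0.748) = -ln(0.252) = 1.3783
L[1] = -ln(1-0.315) = -ln(0.685) = 0.3783
L[2] = -ln(1-0.758) = -ln(0.242) = 1.4188
mean = (1.3783 + 0.3783 + 1.4188)/3 = 1.0585

1.0585


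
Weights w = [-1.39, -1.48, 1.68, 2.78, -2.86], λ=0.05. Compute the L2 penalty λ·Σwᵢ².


‖w‖₂² = (-1.39)² + (-1.48)² + (1.68)² + (2.78)² + (-2.86)²
     = 1.9321 + 2.1904 + 2.8224 + 7.7284 + 8.1796
     = 22.8529
λ·‖w‖₂² = 0.05·22.8529 = 1.142645

1.142645


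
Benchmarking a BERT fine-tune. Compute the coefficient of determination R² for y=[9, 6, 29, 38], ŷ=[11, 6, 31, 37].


ȳ = 20.5
SS_res = Σ(y-ŷ)² = 9
SS_tot = Σ(y-ȳ)² = 721
R² = 1 - SS_res/SS_tot = 1 - 0.0125 = 0.9875

0.9875


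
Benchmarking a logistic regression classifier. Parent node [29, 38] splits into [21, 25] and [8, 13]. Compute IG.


Parent = [29, 38], H_parent = 0.9869
H_left = 0.9945 (n=46), H_right = 0.9587 (n=21)
H_children = (46/67)·0.9945 + (21/67)·0.9587 = 0.9833
IG = 0.9869 - 0.9833 = 0.0036

0.0036


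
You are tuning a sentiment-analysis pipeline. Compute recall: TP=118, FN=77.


Recall = TP/(TP+FN)
= 118/(118+77)
= 118/195 = 60.51%

60.51%


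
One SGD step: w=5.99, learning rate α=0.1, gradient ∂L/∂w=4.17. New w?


w_new = w - α·∇
= 5.99 - 0.1·4.17
= 5.99 - 0.417
= 5.573

5.573


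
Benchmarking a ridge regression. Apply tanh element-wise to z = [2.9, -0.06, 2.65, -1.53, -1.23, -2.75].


tanh(2.9) = 0.994
tanh(-0.06) = -0.0599
tanh(2.65) = 0.9901
tanh(-1.53) = -0.9104
tanh(-1.23) = -0.8426
tanh(-2.75) = -0.9919
result = [0.994, -0.0599, 0.9901, -0.9104, -0.8426, -0.9919]

[0.994, -0.0599, 0.9901, -0.9104, -0.8426, -0.9919]


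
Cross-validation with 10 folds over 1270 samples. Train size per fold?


Fold size = 1270/10 = 127
Training per fold = 1270 - 127 = 1143

1143


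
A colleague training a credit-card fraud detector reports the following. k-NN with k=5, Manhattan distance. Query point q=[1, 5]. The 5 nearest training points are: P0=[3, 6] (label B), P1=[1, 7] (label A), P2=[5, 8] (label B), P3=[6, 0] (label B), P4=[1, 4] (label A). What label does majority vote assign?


d(q,P0) = 3  (label B)
d(q,P1) = 2  (label A)
d(q,P2) = 7  (label B)
d(q,P3) = 10  (label B)
d(q,P4) = 1  (label A)
Votes: A=2, B=3
Majority → B

B


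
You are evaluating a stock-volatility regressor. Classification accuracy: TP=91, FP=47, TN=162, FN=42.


Accuracy = (TP+TN)/(TP+TN+FP+FN)
= (91+162)/(342)
= 253/342 = 73.98%

73.98%


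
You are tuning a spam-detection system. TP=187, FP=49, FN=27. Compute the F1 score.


Precision = 187/236 = 0.7924
Recall = 187/214 = 0.8738
F1 = 2·P·R/(P+R) = 2·TP/(2·TP+FP+FN) = 374/(374+49+27) = 374/450 = 0.8311

0.8311


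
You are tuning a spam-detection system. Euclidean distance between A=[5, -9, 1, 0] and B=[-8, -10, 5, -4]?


d = √((5+ 8)² + (-9+ 10)² + (1-5)² + (0+ 4)²)
  = √(169 + 1 + 16 + 16)
  = √202 = 14.2127

14.2127


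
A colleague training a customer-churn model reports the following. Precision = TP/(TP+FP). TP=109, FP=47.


Precision = TP/(TP+FP)
= 109/(109+47)
= 109/156 = 69.87%

69.87%


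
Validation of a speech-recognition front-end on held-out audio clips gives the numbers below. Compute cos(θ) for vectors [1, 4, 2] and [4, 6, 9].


A·B = 1·4 + 4·6 + 2·9 = 46
‖A‖ = √21 = 4.5826, ‖B‖ = √133 = 11.5326
cos = 46/(√21·√133) = 46/√2793 = 0.8704

0.8704


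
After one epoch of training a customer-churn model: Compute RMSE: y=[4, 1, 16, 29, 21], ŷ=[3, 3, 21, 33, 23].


MSE = 50/5 = 10
RMSE = √(50/5) = 3.1623

3.1623


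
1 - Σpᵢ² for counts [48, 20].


Probabilities: [48/68, 20/68] ≈ [0.7059, 0.2941]
Σpᵢ² = (2304 + 400)/68² = 2704/4624
Gini = 1 - Σpᵢ² = 1 - 2704/4624 = 0.4152

0.4152


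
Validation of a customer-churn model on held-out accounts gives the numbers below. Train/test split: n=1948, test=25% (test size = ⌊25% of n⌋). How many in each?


Test = ⌊1948·25/100⌋ = 487
Train = 1948 - 487 = 1461

Train: 1461, Test: 487


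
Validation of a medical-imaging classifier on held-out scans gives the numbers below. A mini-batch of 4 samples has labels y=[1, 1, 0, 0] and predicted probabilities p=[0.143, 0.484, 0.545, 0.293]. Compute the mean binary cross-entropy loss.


L[0] = -ln(0.143) = 1.9449
L[1] = -ln(0.484) = 0.7257
L[2] = -ln(1-0.545) = -ln(0.455) = 0.7875
L[3] = -ln(1-0.293) = -ln(0.707) = 0.3467
mean = (1.9449 + 0.7257 + 0.7875 + 0.3467)/4 = 0.9512

0.9512


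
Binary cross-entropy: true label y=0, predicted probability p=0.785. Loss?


BCE = -[y·ln(p) + (1-y)·ln(1-p)]
= -0 - 1·ln(1-0.785)
= -ln(0.215) = 1.5371

1.5371


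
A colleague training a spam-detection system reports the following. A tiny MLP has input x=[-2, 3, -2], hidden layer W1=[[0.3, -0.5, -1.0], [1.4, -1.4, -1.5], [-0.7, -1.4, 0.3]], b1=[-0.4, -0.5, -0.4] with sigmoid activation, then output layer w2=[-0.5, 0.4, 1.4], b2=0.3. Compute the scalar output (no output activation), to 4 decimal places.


z1[0] = (0.3)·(-2) + (-0.5)·(3) + (-1.0)·(-2) - 0.4 = -0.5
z1[1] = (1.4)·(-2) + (-1.4)·(3) + (-1.5)·(-2) - 0.5 = -4.5
z1[2] = (-0.7)·(-2) + (-1.4)·(3) + (0.3)·(-2) - 0.4 = -3.8
h = sigmoid(z1) = [0.3775, 0.011, 0.0219]
output = (-0.5)·(0.3775) + (0.4)·(0.011) + (1.4)·(0.0219) + 0.3 = 0.1463

0.1463


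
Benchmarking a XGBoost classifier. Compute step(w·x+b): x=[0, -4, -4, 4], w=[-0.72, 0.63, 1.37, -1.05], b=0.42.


z = (0)·(-0.72) + (-4)·(0.63) + (-4)·(1.37) + (4)·(-1.05) + 0.42
  = -11.78
step(z) = 0 (z<0)

0


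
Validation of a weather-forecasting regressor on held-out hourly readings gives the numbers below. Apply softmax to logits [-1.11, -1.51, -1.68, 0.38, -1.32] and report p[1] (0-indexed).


Exponentials: e^-1.11=0.3296, e^-1.51=0.2209, e^-1.68=0.1864, e^0.38=1.4623, e^-1.32=0.2671
Sum = 2.4663
Softmax = [0.1336, 0.0896, 0.0756, 0.5929, 0.1083]
p[1] = 0.2209/2.4663 = 0.0896

0.0896


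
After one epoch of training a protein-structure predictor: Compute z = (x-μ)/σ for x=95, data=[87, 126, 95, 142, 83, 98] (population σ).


μ = 105.1667, σ = 21.4741
z = (95 - 105.1667)/21.4741 = -0.4734

-0.4734


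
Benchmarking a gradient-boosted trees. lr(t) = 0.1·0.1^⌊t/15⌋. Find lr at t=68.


n_drops = ⌊68/15⌋ = 4
lr = 0.1·0.1^4 = 0.1·0.0001 = 0.00001

0.00001


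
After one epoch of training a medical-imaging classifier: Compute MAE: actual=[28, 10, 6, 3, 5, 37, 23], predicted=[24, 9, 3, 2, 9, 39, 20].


Absolute errors: |28-24|=4, |10-9|=1, |6-3|=3, |3-2|=1, |5-9|=4, |37-39|=2, |23-20|=3
Sum = 18
MAE = 18/7 = 18/7

18/7


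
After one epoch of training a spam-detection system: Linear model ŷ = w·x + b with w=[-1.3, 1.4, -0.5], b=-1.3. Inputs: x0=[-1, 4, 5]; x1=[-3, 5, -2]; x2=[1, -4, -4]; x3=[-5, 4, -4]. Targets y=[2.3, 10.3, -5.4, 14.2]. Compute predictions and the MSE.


ŷ0 = (-1.3)·(-1) + (1.4)·(4) + (-0.5)·(5) - 1.3 = 3.1
ŷ1 = (-1.3)·(-3) + (1.4)·(5) + (-0.5)·(-2) - 1.3 = 10.6
ŷ2 = (-1.3)·(1) + (1.4)·(-4) + (-0.5)·(-4) - 1.3 = -6.2
ŷ3 = (-1.3)·(-5) + (1.4)·(4) + (-0.5)·(-4) - 1.3 = 12.8
errors² = [0.64, 0.09, 0.64, 1.96]
MSE = 3.3300/4 = 0.8325

0.8325


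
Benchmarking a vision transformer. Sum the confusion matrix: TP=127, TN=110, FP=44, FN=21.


Total = TP + TN + FP + FN
= 127 + 110 + 44 + 21
= 302
(Predicted positive: 171, predicted negative: 131)

302


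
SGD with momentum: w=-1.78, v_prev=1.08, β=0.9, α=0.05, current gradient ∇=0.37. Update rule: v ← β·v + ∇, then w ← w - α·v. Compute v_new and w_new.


v_new = 0.9·1.08 + 0.37 = 0.972 + 0.37 = 1.342
w_new = -1.78 - 0.05·1.342 = -1.78 - 0.0671 = -1.8471

v_new=1.342, w_new=-1.8471


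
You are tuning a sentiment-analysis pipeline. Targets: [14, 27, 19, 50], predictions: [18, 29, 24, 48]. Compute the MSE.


Squared errors: (14-18)²=16, (27-29)²=4, (19-24)²=25, (50-48)²=4
Sum = 49
MSE = 49/4 = 49/4

49/4


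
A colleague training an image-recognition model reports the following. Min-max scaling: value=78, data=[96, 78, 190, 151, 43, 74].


min=43, max=190
(78-43)/(190-43) = 35/147 = 0.2381

0.2381


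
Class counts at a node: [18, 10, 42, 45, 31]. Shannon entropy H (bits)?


Probabilities: [18/146, 10/146, 42/146, 45/146, 31/146] ≈ [0.1233, 0.0685, 0.2877, 0.3082, 0.2123]
H = -((18/146)·log₂(18/146) + (10/146)·log₂(10/146) + (42/146)·log₂(42/146) + (45/146)·log₂(45/146) + (31/146)·log₂(31/146))
  = 2.1524 bits

2.1524 bits


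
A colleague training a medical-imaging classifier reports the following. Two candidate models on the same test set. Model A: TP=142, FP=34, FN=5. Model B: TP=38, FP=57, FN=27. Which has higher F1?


Model A: P=142/176=0.8068, R=142/147=0.966, F1=2PR/(P+R)=2TP/(2TP+FP+FN)=284/323=0.8793
Model B: P=38/95=0.4, R=38/65=0.5846, F1=2PR/(P+R)=2TP/(2TP+FP+FN)=76/160=0.475
0.8793 > 0.475 → Model A

Model A


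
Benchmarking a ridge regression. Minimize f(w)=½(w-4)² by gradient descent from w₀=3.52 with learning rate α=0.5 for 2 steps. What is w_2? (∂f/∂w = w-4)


step 1: grad = 3.52-4 = -0.48; w = 3.52 - 0.5·(-0.48) = 3.76
step 2: grad = 3.76-4 = -0.24; w = 3.76 - 0.5·(-0.24) = 3.88

3.88


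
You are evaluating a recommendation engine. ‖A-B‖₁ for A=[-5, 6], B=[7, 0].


d = |-5-7| + |6-0|
  = 12 + 6
  = 18

18


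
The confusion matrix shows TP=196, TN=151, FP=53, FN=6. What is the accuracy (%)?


Accuracy = (TP+TN)/(TP+TN+FP+FN)
= (196+151)/(406)
= 347/406 = 85.47%

85.47%


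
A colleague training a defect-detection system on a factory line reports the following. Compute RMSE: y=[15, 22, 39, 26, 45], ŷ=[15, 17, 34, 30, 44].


MSE = 67/5 = 13.4
RMSE = √(67/5) = 3.6606

3.6606


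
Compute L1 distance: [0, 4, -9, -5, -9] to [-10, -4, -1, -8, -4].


d = |0+ 10| + |4+ 4| + |-9+ 1| + |-5+ 8| + |-9+ 4|
  = 10 + 8 + 8 + 3 + 5
  = 34

34


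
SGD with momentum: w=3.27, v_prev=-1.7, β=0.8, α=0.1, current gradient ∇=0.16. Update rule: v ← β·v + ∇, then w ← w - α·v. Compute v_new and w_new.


v_new = 0.8·-1.7 + 0.16 = -1.36 + 0.16 = -1.2
w_new = 3.27 - 0.1·-1.2 = 3.27 + 0.12 = 3.39

v_new=-1.2, w_new=3.39


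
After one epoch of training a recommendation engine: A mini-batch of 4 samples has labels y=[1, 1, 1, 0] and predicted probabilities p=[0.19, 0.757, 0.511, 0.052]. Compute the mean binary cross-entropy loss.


L[0] = -ln(0.19) = 1.6607
L[1] = -ln(0.757) = 0.2784
L[2] = -ln(0.511) = 0.6714
L[3] = -ln(1-0.052) = -ln(0.948) = 0.0534
mean = (1.6607 + 0.2784 + 0.6714 + 0.0534)/4 = 0.666

0.666


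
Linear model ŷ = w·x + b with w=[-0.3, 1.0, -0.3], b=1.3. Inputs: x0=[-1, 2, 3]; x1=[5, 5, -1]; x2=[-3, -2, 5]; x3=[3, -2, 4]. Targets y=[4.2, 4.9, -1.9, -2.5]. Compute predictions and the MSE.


ŷ0 = (-0.3)·(-1) + (1.0)·(2) + (-0.3)·(3) + 1.3 = 2.7
ŷ1 = (-0.3)·(5) + (1.0)·(5) + (-0.3)·(-1) + 1.3 = 5.1
ŷ2 = (-0.3)·(-3) + (1.0)·(-2) + (-0.3)·(5) + 1.3 = -1.3
ŷ3 = (-0.3)·(3) + (1.0)·(-2) + (-0.3)·(4) + 1.3 = -2.8
errors² = [2.25, 0.04, 0.36, 0.09]
MSE = 2.7400/4 = 0.685

0.685


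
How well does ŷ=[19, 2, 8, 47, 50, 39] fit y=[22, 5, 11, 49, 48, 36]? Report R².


ȳ = 28.5
SS_res = Σ(y-ŷ)² = 44
SS_tot = Σ(y-ȳ)² = 1757.5
R² = 1 - SS_res/SS_tot = 1 - 0.025 = 0.975

0.975


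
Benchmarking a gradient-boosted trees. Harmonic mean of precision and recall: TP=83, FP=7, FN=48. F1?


Precision = 83/90 = 0.9222
Recall = 83/131 = 0.6336
F1 = 2·P·R/(P+R) = 2·TP/(2·TP+FP+FN) = 166/(166+7+48) = 166/221 = 0.7511

0.7511


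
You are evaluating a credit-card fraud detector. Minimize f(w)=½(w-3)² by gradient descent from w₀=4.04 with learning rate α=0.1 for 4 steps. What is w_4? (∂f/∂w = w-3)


step 1: grad = 4.04-3 = 1.04; w = 4.04 - 0.1·(1.04) = 3.936
step 2: grad = 3.936-3 = 0.936; w = 3.936 - 0.1·(0.936) = 3.8424
step 3: grad = 3.8424-3 = 0.8424; w = 3.8424 - 0.1·(0.8424) = 3.75816
step 4: grad = 3.75816-3 = 0.75816; w = 3.75816 - 0.1·(0.75816) = 3.682344

3.682344


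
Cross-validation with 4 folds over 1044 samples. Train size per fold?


Fold size = 1044/4 = 261
Training per fold = 1044 - 261 = 783

783


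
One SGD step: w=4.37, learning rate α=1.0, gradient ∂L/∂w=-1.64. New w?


w_new = w - α·∇
= 4.37 - 1.0·-1.64
= 4.37 + 1.64
= 6.01

6.01


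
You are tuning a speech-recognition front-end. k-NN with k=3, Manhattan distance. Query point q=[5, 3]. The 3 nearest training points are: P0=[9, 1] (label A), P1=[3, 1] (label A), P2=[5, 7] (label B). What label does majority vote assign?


d(q,P0) = 6  (label A)
d(q,P1) = 4  (label A)
d(q,P2) = 4  (label B)
Votes: A=2, B=1
Majority → A

A


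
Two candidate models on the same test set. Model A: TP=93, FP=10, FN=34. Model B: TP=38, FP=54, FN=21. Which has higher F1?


Model A: P=93/103=0.9029, R=93/127=0.7323, F1=2PR/(P+R)=2TP/(2TP+FP+FN)=186/230=0.8087
Model B: P=38/92=0.413, R=38/59=0.6441, F1=2PR/(P+R)=2TP/(2TP+FP+FN)=76/151=0.5033
0.8087 > 0.5033 → Model A

Model A


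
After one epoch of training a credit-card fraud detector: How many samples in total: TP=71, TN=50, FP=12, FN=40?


Total = TP + TN + FP + FN
= 71 + 50 + 12 + 40
= 173
(Predicted positive: 83, predicted negative: 90)

173


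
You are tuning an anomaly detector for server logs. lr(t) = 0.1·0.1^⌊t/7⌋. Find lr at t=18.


n_drops = ⌊18/7⌋ = 2
lr = 0.1·0.1^2 = 0.1·0.01 = 0.001

0.001


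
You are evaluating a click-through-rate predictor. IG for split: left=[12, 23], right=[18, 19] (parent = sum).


Parent = [30, 42], H_parent = 0.9799
H_left = 0.9275 (n=35), H_right = 0.9995 (n=37)
H_children = (35/72)·0.9275 + (37/72)·0.9995 = 0.9645
IG = 0.9799 - 0.9645 = 0.0154

0.0154


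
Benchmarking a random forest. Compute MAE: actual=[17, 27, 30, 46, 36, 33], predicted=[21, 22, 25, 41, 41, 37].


Absolute errors: |17-21|=4, |27-22|=5, |30-25|=5, |46-41|=5, |36-41|=5, |33-37|=4
Sum = 28
MAE = 28/6 = 14/3

14/3


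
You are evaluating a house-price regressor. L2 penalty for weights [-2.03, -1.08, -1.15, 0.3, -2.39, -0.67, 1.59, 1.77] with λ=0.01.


‖w‖₂² = (-2.03)² + (-1.08)² + (-1.15)² + (0.3)² + (-2.39)² + (-0.67)² + (1.59)² + (1.77)²
     = 4.1209 + 1.1664 + 1.3225 + 0.09 + 5.7121 + 0.4489 + 2.5281 + 3.1329
     = 18.5218
λ·‖w‖₂² = 0.01·18.5218 = 0.185218

0.185218


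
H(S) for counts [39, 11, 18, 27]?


Probabilities: [39/95, 11/95, 18/95, 27/95] ≈ [0.4105, 0.1158, 0.1895, 0.2842]
H = -((39/95)·log₂(39/95) + (11/95)·log₂(11/95) + (18/95)·log₂(18/95) + (27/95)·log₂(27/95))
  = 1.858 bits

1.858 bits


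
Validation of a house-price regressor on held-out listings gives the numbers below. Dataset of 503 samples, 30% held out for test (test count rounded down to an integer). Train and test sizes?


Test = ⌊503·30/100⌋ = 150
Train = 503 - 150 = 353

Train: 353, Test: 150


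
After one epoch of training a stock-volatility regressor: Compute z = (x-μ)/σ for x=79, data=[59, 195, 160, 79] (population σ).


μ = 123.25, σ = 56.0909
z = (79 - 123.25)/56.0909 = -0.7889

-0.7889


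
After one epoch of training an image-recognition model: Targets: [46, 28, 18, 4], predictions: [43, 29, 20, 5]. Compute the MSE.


Squared errors: (46-43)²=9, (28-29)²=1, (18-20)²=4, (4-5)²=1
Sum = 15
MSE = 15/4 = 15/4

15/4


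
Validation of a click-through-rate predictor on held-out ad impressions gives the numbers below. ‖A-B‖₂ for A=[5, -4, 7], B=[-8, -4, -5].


d = √((5+ 8)² + (-4+ 4)² + (7+ 5)²)
  = √(169 + 0 + 144)
  = √313 = 17.6918

17.6918


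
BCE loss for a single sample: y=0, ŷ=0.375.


BCE = -[y·ln(p) + (1-y)·ln(1-p)]
= -0 - 1·ln(1-0.375)
= -ln(0.625) = 0.47

0.47


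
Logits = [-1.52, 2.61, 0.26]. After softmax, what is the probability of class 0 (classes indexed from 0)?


Exponentials: e^-1.52=0.2187, e^2.61=13.5991, e^0.26=1.2969
Sum = 15.1147
Softmax = [0.0145, 0.8997, 0.0858]
p[0] = 0.2187/15.1147 = 0.0145

0.0145


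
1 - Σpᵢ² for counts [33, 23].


Probabilities: [33/56, 23/56] ≈ [0.5893, 0.4107]
Σpᵢ² = (1089 + 529)/56² = 1618/3136
Gini = 1 - Σpᵢ² = 1 - 1618/3136 = 0.4841

0.4841


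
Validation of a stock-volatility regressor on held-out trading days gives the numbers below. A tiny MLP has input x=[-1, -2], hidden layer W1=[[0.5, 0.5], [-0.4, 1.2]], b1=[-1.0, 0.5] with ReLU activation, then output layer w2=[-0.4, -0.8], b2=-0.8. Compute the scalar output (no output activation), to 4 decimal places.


z1[0] = (0.5)·(-1) + (0.5)·(-2) - 1.0 = -2.5
z1[1] = (-0.4)·(-1) + (1.2)·(-2) + 0.5 = -1.5
h = ReLU(z1) = [0.0, 0.0]
output = (-0.4)·(0.0) + (-0.8)·(0.0) - 0.8 = -0.8

-0.8


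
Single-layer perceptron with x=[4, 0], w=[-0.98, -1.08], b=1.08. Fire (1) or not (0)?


z = (4)·(-0.98) + (0)·(-1.08) + 1.08
  = -2.84
step(z) = 0 (z<0)

0


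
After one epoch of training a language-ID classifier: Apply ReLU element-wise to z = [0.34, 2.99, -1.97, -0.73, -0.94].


ReLU(0.34) = max(0, 0.34) = 0.34
ReLU(2.99) = max(0, 2.99) = 2.99
ReLU(-1.97) = max(0, -1.97) = 0.0
ReLU(-0.73) = max(0, -0.73) = 0.0
ReLU(-0.94) = max(0, -0.94) = 0.0
result = [0.34, 2.99, 0.0, 0.0, 0.0]

[0.34, 2.99, 0.0, 0.0, 0.0]


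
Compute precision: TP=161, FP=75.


Precision = TP/(TP+FP)
= 161/(161+75)
= 161/236 = 68.22%

68.22%


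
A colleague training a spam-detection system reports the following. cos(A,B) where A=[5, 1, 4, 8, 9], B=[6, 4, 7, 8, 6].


A·B = 5·6 + 1·4 + 4·7 + 8·8 + 9·6 = 180
‖A‖ = √187 = 13.6748, ‖B‖ = √201 = 14.1774
cos = 180/(√187·√201) = 180/√37587 = 0.9284

0.9284


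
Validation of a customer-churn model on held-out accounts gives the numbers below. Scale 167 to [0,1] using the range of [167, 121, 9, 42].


min=9, max=167
(167-9)/(167-9) = 158/158 = 1.0

1.0


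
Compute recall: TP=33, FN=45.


Recall = TP/(TP+FN)
= 33/(33+45)
= 33/78 = 42.31%

42.31%


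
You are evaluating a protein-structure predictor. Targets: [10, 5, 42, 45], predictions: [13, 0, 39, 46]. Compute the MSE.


Squared errors: (10-13)²=9, (5-0)²=25, (42-39)²=9, (45-46)²=1
Sum = 44
MSE = 44/4 = 11

11


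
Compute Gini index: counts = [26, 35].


Probabilities: [26/61, 35/61] ≈ [0.4262, 0.5738]
Σpᵢ² = (676 + 1225)/61² = 1901/3721
Gini = 1 - Σpᵢ² = 1 - 1901/3721 = 0.4891

0.4891


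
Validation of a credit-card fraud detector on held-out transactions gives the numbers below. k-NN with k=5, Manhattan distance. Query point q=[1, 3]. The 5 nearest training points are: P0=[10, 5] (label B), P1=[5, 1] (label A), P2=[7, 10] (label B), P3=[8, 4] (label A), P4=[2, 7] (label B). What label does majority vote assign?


d(q,P0) = 11  (label B)
d(q,P1) = 6  (label A)
d(q,P2) = 13  (label B)
d(q,P3) = 8  (label A)
d(q,P4) = 5  (label B)
Votes: A=2, B=3
Majority → B

B


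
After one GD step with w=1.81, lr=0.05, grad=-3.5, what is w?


w_new = w - α·∇
= 1.81 - 0.05·-3.5
= 1.81 + 0.175
= 1.985

1.985


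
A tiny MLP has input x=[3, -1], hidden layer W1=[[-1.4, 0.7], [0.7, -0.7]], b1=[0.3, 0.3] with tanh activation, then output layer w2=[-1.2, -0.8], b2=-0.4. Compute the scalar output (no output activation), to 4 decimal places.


z1[0] = (-1.4)·(3) + (0.7)·(-1) + 0.3 = -4.6
z1[1] = (0.7)·(3) + (-0.7)·(-1) + 0.3 = 3.1
h = tanh(z1) = [-0.9998, 0.9959]
output = (-1.2)·(-0.9998) + (-0.8)·(0.9959) - 0.4 = 0.003

0.003


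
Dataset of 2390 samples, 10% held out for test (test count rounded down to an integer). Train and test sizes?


Test = ⌊2390·10/100⌋ = 239
Train = 2390 - 239 = 2151

Train: 2151, Test: 239


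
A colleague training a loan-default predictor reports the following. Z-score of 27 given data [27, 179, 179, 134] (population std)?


μ = 129.75, σ = 62.1022
z = (27 - 129.75)/62.1022 = -1.6545

-1.6545


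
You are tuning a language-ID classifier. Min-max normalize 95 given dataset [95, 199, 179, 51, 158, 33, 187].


min=33, max=199
(95-33)/(199-33) = 62/166 = 0.3735

0.3735


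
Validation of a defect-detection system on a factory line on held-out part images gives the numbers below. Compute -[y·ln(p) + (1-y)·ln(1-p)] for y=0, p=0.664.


BCE = -[y·ln(p) + (1-y)·ln(1-p)]
= -0 - 1·ln(1-0.664)
= -ln(0.336) = 1.0906

1.0906


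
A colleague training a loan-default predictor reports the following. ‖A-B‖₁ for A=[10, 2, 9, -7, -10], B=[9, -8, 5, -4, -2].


d = |10-9| + |2+ 8| + |9-5| + |-7+ 4| + |-10+ 2|
  = 1 + 10 + 4 + 3 + 8
  = 26

26


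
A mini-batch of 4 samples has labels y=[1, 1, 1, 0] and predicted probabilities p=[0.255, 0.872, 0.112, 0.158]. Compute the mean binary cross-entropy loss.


L[0] = -ln(0.255) = 1.3665
L[1] = -ln(0.872) = 0.137
L[2] = -ln(0.112) = 2.1893
L[3] = -ln(1-0.158) = -ln(0.842) = 0.172
mean = (1.3665 + 0.137 + 2.1893 + 0.172)/4 = 0.9662

0.9662


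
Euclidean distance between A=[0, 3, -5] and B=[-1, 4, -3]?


d = √((0+ 1)² + (3-4)² + (-5+ 3)²)
  = √(1 + 1 + 4)
  = √6 = 2.4495

2.4495


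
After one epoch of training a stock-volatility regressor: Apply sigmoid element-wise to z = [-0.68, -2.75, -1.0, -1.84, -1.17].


σ(-0.68) = 1/(1+e^0.68) = 0.3363
σ(-2.75) = 1/(1+e^2.75) = 0.0601
σ(-1.0) = 1/(1+e^1.0) = 0.2689
σ(-1.84) = 1/(1+e^1.84) = 0.1371
σ(-1.17) = 1/(1+e^1.17) = 0.2369
result = [0.3363, 0.0601, 0.2689, 0.1371, 0.2369]

[0.3363, 0.0601, 0.2689, 0.1371, 0.2369]


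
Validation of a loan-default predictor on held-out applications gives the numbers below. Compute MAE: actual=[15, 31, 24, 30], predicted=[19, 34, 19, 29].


Absolute errors: |15-19|=4, |31-34|=3, |24-19|=5, |30-29|=1
Sum = 13
MAE = 13/4 = 13/4

13/4


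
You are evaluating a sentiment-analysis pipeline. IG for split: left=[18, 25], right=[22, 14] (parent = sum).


Parent = [40, 39], H_parent = 0.9999
H_left = 0.9808 (n=43), H_right = 0.9641 (n=36)
H_children = (43/79)·0.9808 + (36/79)·0.9641 = 0.9732
IG = 0.9999 - 0.9732 = 0.0267

0.0267


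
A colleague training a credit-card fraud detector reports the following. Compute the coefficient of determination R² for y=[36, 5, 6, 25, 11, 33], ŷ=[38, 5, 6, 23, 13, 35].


ȳ = 19.3333
SS_res = Σ(y-ŷ)² = 16
SS_tot = Σ(y-ȳ)² = 949.33
R² = 1 - SS_res/SS_tot = 1 - 0.0169 = 0.9831

0.9831
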